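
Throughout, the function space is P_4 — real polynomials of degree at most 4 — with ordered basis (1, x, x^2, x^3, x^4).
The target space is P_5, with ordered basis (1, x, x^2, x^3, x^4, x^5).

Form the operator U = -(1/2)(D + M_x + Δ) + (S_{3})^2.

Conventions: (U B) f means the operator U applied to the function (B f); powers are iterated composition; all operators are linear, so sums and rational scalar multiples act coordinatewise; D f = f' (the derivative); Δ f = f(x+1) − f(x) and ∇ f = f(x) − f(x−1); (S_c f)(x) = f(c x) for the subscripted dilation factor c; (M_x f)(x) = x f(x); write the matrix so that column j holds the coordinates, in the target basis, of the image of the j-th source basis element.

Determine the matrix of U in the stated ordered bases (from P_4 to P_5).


image of 1: -(1/2)x + 1
image of x: -(1/2)x^2 + 9x - 1
image of x^2: -(1/2)x^3 + 81x^2 - 2x - 1/2
image of x^3: -(1/2)x^4 + 729x^3 - 3x^2 - (3/2)x - 1/2
image of x^4: -(1/2)x^5 + 6561x^4 - 4x^3 - 3x^2 - 2x - 1/2
each image's coordinates form column j of the matrix

the matrix is [[1, -1, -1/2, -1/2, -1/2]; [-1/2, 9, -2, -3/2, -2]; [0, -1/2, 81, -3, -3]; [0, 0, -1/2, 729, -4]; [0, 0, 0, -1/2, 6561]; [0, 0, 0, 0, -1/2]] (rows listed top to bottom)


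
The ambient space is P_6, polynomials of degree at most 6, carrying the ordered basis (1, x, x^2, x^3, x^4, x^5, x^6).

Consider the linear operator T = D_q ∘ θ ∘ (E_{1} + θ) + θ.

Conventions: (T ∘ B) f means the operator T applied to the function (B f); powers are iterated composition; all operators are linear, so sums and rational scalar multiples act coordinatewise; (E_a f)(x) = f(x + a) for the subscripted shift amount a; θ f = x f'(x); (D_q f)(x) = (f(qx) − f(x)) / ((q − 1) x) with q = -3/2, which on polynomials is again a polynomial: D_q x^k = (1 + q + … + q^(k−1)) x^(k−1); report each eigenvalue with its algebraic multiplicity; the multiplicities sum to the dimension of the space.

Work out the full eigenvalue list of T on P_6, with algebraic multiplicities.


λ = 0 (multiplicity 1), λ = 1 (multiplicity 1), λ = 2 (multiplicity 1), λ = 3 (multiplicity 1), λ = 4 (multiplicity 1), λ = 5 (multiplicity 1), λ = 6 (multiplicity 1)

image of 1: 0
image of x: x + 2
image of x^2: 2x^2 - 3x + 2
image of x^3: 3x^3 + 21x^2 - 3x + 3
image of x^4: 4x^4 - (65/2)x^3 + 21x^2 - 6x + 4
image of x^5: 5x^5 + (825/8)x^4 - (65/2)x^3 + (105/2)x^2 - 10x + 5
image of x^6: 6x^6 - (2793/16)x^5 + (825/8)x^4 - (195/2)x^3 + 105x^2 - 15x + 6
the matrix is upper triangular; its diagonal is (0, 1, 2, 3, 4, 5, 6)
for a triangular matrix the eigenvalues are the diagonal entries, with algebraic multiplicity their repetition count


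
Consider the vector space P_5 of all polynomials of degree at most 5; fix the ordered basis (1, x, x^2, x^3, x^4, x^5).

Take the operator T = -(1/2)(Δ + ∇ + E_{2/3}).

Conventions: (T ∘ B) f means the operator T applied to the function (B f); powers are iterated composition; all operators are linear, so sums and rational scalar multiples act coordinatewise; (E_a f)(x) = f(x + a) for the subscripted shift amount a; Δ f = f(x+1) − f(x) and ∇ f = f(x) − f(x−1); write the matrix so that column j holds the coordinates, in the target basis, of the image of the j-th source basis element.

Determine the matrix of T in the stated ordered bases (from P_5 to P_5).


the matrix is [[-1/2, -4/3, -2/9, -31/27, -8/81, -259/243]; [0, -1/2, -8/3, -2/3, -124/27, -40/81]; [0, 0, -1/2, -4, -4/3, -310/27]; [0, 0, 0, -1/2, -16/3, -20/9]; [0, 0, 0, 0, -1/2, -20/3]; [0, 0, 0, 0, 0, -1/2]] (rows listed top to bottom)

image of 1: -1/2
image of x: -(1/2)x - 4/3
image of x^2: -(1/2)x^2 - (8/3)x - 2/9
image of x^3: -(1/2)x^3 - 4x^2 - (2/3)x - 31/27
image of x^4: -(1/2)x^4 - (16/3)x^3 - (4/3)x^2 - (124/27)x - 8/81
image of x^5: -(1/2)x^5 - (20/3)x^4 - (20/9)x^3 - (310/27)x^2 - (40/81)x - 259/243
each image's coordinates form column j of the matrix


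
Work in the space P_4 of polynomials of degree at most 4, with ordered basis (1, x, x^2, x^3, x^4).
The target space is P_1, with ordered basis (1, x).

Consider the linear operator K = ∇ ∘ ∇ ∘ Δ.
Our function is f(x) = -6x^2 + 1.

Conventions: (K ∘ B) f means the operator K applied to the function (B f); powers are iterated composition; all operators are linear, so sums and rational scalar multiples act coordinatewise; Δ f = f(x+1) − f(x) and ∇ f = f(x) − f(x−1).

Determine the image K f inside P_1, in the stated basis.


g(x) = 0

Δ f = -12x - 6
∇ Δ f = -12
∇ (∇ ∘ Δ) f = 0


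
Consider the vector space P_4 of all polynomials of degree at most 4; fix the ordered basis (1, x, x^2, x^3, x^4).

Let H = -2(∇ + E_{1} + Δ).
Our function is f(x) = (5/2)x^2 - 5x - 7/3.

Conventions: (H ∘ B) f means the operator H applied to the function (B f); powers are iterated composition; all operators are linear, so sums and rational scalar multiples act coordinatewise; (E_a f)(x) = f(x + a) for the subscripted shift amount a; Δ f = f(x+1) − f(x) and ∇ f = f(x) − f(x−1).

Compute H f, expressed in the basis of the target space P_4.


∇ f = 5x - 15/2
E_{1} f = (5/2)x^2 - 29/6
Δ f = 5x - 5/2
(∇ + E_{1} + Δ) f = (5/2)x^2 + 10x - 89/6
(-2(∇ + E_{1} + Δ)) f = -5x^2 - 20x + 89/3

g(x) = -5x^2 - 20x + 89/3


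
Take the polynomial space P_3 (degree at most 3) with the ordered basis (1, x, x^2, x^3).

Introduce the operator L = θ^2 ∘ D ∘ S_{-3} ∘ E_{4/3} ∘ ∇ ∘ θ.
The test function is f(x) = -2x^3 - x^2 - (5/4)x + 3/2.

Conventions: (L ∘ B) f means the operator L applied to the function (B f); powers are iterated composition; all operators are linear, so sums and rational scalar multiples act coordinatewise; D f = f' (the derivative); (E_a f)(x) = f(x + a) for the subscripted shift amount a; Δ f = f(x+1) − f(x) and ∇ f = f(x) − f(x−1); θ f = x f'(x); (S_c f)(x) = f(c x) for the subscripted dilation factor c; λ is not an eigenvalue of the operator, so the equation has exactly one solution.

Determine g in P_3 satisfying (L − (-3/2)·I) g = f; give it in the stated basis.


the result is g(x) = -(4/3)x^3 - (2/3)x^2 + (859/6)x + 1

write g with unknown coordinates in the stated basis and equate coefficients in (L − (-3/2)·I) g = f
solving from the highest basis element down gives g = -(4/3)x^3 - (2/3)x^2 + (859/6)x + 1
check: L g = -216x
so L g − (-3/2)·g = -2x^3 - x^2 - (5/4)x + 3/2 = f ✓


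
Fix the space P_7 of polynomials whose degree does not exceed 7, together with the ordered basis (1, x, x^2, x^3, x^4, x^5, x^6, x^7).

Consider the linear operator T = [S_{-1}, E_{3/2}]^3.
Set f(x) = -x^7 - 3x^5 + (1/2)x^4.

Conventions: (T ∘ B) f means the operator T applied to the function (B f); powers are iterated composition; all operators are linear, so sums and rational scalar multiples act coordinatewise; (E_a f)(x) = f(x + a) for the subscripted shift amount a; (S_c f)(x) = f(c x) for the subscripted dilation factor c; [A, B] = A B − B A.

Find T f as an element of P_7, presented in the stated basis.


E_{3/2} f = -x^7 - (21/2)x^6 - (201/4)x^5 - (1121/8)x^4 - (3867/16)x^3 - (8127/32)x^2 - (9531/64)x - 4779/128
S_{-1} E_{3/2} f = x^7 - (21/2)x^6 + (201/4)x^5 - (1121/8)x^4 + (3867/16)x^3 - (8127/32)x^2 + (9531/64)x - 4779/128
S_{-1} f = x^7 + 3x^5 + (1/2)x^4
E_{3/2} S_{-1} f = x^7 + (21/2)x^6 + (201/4)x^5 + (1129/8)x^4 + (3963/16)x^3 + (8559/32)x^2 + (10395/64)x + 5427/128
[S_{-1}, E_{3/2}] f = -21x^6 - (1125/4)x^4 - 6x^3 - (8343/16)x^2 - (27/2)x - 5103/64
E_{3/2} [S_{-1}, E_{3/2}] f = -21x^6 - 189x^5 - 990x^4 - 3111x^3 - 5940x^2 - 6372x - 5913/2
S_{-1} E_{3/2} [S_{-1}, E_{3/2}] f = -21x^6 + 189x^5 - 990x^4 + 3111x^3 - 5940x^2 + 6372x - 5913/2
S_{-1} [S_{-1}, E_{3/2}] f = -21x^6 - (1125/4)x^4 + 6x^3 - (8343/16)x^2 + (27/2)x - 5103/64
E_{3/2} S_{-1} [S_{-1}, E_{3/2}] f = -21x^6 - 189x^5 - 990x^4 - 3099x^3 - 5886x^2 - 6264x - 5751/2
[S_{-1}, E_{3/2}] [S_{-1}, E_{3/2}] f = 378x^5 + 6210x^3 - 54x^2 + 12636x - 81
E_{3/2} [S_{-1}, E_{3/2}] [S_{-1}, E_{3/2}] f = 378x^5 + 2835x^4 + 14715x^3 + (81297/2)x^2 + (511677/8)x + 681291/16
S_{-1} E_{3/2} [S_{-1}, E_{3/2}] [S_{-1}, E_{3/2}] f = -378x^5 + 2835x^4 - 14715x^3 + (81297/2)x^2 - (511677/8)x + 681291/16
S_{-1} [S_{-1}, E_{3/2}] [S_{-1}, E_{3/2}] f = -378x^5 - 6210x^3 - 54x^2 - 12636x - 81
E_{3/2} S_{-1} [S_{-1}, E_{3/2}] [S_{-1}, E_{3/2}] f = -378x^5 - 2835x^4 - 14715x^3 - (81513/2)x^2 - (514269/8)x - 687771/16
[S_{-1}, E_{3/2}] [S_{-1}, E_{3/2}] [S_{-1}, E_{3/2}] f = 5670x^4 + 81405x^2 + 324x + 684531/8

the result is g(x) = 5670x^4 + 81405x^2 + 324x + 684531/8


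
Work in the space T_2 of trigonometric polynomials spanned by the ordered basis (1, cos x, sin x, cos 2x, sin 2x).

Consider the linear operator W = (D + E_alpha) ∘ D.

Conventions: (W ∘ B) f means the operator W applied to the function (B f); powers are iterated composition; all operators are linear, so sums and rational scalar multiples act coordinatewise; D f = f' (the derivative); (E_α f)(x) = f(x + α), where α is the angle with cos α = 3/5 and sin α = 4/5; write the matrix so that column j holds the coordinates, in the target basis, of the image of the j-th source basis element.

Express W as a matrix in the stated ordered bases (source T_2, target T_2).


the matrix is [[0, 0, 0, 0, 0]; [0, -9/5, 3/5, 0, 0]; [0, -3/5, -9/5, 0, 0]; [0, 0, 0, -148/25, -14/25]; [0, 0, 0, 14/25, -148/25]] (rows listed top to bottom)

image of 1: 0
image of cos x: -(9/5)cos x - (3/5)sin x
image of sin x: (3/5)cos x - (9/5)sin x
image of cos 2x: -(148/25)cos 2x + (14/25)sin 2x
image of sin 2x: -(14/25)cos 2x - (148/25)sin 2x
each image's coordinates form column j of the matrix


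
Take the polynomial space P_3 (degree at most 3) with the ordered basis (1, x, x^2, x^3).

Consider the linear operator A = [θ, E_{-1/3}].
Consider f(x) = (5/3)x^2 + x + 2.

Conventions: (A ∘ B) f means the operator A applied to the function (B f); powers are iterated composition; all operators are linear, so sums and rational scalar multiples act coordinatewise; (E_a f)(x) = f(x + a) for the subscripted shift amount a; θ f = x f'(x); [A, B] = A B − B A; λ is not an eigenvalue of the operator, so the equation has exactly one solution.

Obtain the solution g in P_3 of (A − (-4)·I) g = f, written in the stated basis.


the result is g(x) = (5/12)x^2 + (13/72)x + 439/864

write g with unknown coordinates in the stated basis and equate coefficients in (A − (-4)·I) g = f
solving from the highest basis element down gives g = (5/12)x^2 + (13/72)x + 439/864
check: A g = (5/18)x - 7/216
so A g − (-4)·g = (5/3)x^2 + x + 2 = f ✓


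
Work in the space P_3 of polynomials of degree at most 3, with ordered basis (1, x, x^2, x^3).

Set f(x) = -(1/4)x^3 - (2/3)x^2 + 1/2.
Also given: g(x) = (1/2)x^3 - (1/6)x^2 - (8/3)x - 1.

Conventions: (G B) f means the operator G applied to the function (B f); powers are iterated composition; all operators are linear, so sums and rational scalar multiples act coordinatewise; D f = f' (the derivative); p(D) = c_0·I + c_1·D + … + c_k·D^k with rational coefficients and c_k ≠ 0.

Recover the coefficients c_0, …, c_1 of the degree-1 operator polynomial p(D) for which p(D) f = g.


D^0 f = -(1/4)x^3 - (2/3)x^2 + 1/2
D^1 f = -(3/4)x^2 - (4/3)x
matching coefficients of g against c_0 f + c_1 Df + … from the top degree down determines the c_i
solution: c_0 = -2, c_1 = 2

p(D) = -2·I + 2·D, i.e. c_0 = -2, c_1 = 2


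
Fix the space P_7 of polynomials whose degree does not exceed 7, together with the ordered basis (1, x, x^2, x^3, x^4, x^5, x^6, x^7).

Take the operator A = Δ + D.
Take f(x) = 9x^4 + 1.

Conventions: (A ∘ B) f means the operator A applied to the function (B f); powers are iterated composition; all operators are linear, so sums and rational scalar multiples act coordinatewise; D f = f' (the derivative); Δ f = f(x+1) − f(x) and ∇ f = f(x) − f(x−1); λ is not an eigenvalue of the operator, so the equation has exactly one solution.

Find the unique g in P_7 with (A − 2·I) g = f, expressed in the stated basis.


the image equals g(x) = -(9/2)x^4 - 18x^3 - (135/2)x^2 - 171x - 433/2

write g with unknown coordinates in the stated basis and equate coefficients in (A − 2·I) g = f
solving from the highest basis element down gives g = -(9/2)x^4 - 18x^3 - (135/2)x^2 - 171x - 433/2
check: A g = -36x^3 - 135x^2 - 342x - 432
so A g − 2·g = 9x^4 + 1 = f ✓


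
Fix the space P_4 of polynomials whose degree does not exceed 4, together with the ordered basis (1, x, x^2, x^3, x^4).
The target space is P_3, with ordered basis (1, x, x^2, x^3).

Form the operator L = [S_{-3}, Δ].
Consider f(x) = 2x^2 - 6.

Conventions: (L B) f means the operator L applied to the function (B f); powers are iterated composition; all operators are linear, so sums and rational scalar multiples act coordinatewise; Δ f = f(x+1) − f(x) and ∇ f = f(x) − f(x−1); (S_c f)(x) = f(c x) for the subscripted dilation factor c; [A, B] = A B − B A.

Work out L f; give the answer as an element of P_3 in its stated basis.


the image equals g(x) = -48x - 16

Δ f = 4x + 2
S_{-3} Δ f = -12x + 2
S_{-3} f = 18x^2 - 6
Δ S_{-3} f = 36x + 18
[S_{-3}, Δ] f = -48x - 16


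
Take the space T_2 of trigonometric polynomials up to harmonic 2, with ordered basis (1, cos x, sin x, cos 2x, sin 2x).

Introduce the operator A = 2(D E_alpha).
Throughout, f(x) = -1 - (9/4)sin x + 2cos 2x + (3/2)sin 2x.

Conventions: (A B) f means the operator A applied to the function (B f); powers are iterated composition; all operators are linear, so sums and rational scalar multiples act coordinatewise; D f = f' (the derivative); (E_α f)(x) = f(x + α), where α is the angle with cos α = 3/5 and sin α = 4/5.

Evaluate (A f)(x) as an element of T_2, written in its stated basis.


g(x) = -(27/10)cos x + (18/5)sin x - (234/25)cos 2x - (88/25)sin 2x

E_alpha f = -1 - (9/5)cos x - (27/20)sin x + (22/25)cos 2x - (117/50)sin 2x
D E_alpha f = -(27/20)cos x + (9/5)sin x - (117/25)cos 2x - (44/25)sin 2x
(2(D E_alpha)) f = -(27/10)cos x + (18/5)sin x - (234/25)cos 2x - (88/25)sin 2x


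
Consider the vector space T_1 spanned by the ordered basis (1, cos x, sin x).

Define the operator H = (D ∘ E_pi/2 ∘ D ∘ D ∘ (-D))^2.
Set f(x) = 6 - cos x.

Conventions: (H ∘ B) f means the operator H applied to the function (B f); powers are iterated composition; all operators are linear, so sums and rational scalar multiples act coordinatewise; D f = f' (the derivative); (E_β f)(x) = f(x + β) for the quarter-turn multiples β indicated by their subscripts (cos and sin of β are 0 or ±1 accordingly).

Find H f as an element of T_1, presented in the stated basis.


D f = sin x
(-D) f = -sin x
D (-D) f = -cos x
D D (-D) f = sin x
E_pi/2 D D (-D) f = cos x
D E_pi/2 D D (-D) f = -sin x
D (D ∘ E_pi/2 ∘ D ∘ D ∘ (-D)) f = -cos x
(-D) (D ∘ E_pi/2 ∘ D ∘ D ∘ (-D)) f = cos x
D (-D) (D ∘ E_pi/2 ∘ D ∘ D ∘ (-D)) f = -sin x
D D (-D) (D ∘ E_pi/2 ∘ D ∘ D ∘ (-D)) f = -cos x
E_pi/2 D D (-D) (D ∘ E_pi/2 ∘ D ∘ D ∘ (-D)) f = sin x
D E_pi/2 D D (-D) (D ∘ E_pi/2 ∘ D ∘ D ∘ (-D)) f = cos x

the result is g(x) = cos x


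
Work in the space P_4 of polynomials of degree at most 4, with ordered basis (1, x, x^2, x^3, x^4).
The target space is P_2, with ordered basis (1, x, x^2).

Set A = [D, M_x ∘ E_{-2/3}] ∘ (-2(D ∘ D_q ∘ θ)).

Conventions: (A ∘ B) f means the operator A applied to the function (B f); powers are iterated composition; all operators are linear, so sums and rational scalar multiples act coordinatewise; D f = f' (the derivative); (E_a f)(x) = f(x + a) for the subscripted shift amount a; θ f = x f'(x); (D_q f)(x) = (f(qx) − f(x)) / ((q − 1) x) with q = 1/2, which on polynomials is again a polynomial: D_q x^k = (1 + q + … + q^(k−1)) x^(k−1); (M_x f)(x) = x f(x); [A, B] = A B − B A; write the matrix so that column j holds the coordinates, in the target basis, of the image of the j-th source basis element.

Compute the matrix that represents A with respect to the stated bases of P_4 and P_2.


the matrix is [[0, 0, -6, 14, -20]; [0, 0, 0, -21, 60]; [0, 0, 0, 0, -45]] (rows listed top to bottom)

image of 1: 0
image of x: 0
image of x^2: -6
image of x^3: -21x + 14
image of x^4: -45x^2 + 60x - 20
each image's coordinates form column j of the matrix


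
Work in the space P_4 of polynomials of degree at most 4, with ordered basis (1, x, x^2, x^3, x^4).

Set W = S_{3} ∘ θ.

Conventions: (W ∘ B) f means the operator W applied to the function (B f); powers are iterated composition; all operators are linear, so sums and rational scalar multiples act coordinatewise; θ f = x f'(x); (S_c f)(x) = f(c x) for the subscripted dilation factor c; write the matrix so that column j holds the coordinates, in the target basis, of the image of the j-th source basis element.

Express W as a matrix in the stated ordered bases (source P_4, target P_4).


the matrix is [[0, 0, 0, 0, 0]; [0, 3, 0, 0, 0]; [0, 0, 18, 0, 0]; [0, 0, 0, 81, 0]; [0, 0, 0, 0, 324]] (rows listed top to bottom)

image of 1: 0
image of x: 3x
image of x^2: 18x^2
image of x^3: 81x^3
image of x^4: 324x^4
each image's coordinates form column j of the matrix


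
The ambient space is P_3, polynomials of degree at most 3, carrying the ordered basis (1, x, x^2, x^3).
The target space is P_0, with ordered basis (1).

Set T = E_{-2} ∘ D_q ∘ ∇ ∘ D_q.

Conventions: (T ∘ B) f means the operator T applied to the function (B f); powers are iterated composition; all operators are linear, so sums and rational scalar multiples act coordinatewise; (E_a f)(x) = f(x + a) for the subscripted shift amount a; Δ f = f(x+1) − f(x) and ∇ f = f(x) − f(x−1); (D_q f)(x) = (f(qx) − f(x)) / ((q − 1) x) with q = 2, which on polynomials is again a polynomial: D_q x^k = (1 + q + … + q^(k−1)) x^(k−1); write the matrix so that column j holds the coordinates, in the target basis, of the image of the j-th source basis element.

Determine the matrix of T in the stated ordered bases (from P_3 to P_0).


image of 1: 0
image of x: 0
image of x^2: 0
image of x^3: 14
each image's coordinates form column j of the matrix

the matrix is [[0, 0, 0, 14]] (rows listed top to bottom)


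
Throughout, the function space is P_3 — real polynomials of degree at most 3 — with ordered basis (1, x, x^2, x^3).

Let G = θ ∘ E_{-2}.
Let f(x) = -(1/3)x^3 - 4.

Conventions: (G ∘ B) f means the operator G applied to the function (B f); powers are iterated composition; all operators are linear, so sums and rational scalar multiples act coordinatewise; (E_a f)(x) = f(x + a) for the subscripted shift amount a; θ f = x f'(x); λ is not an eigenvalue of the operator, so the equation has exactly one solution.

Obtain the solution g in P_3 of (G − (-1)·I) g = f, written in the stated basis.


write g with unknown coordinates in the stated basis and equate coefficients in (G − (-1)·I) g = f
solving from the highest basis element down gives g = -(1/12)x^3 - (1/3)x^2 - (1/6)x - 4
check: G g = -(1/4)x^3 + (1/3)x^2 + (1/6)x
so G g − (-1)·g = -(1/3)x^3 - 4 = f ✓

the result is g(x) = -(1/12)x^3 - (1/3)x^2 - (1/6)x - 4


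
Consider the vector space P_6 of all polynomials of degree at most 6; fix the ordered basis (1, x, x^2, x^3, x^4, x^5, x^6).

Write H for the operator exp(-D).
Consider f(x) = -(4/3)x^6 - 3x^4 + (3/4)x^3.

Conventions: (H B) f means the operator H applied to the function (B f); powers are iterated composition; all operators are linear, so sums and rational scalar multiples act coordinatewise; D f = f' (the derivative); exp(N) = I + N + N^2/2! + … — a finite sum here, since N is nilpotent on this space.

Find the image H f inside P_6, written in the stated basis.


the result is g(x) = -(4/3)x^6 + 8x^5 - 23x^4 + (473/12)x^3 - (161/4)x^2 + (89/4)x - 61/12

order-1 term: 8x^5 + 12x^3 - (9/4)x^2
order-2 term: -20x^4 - 18x^2 + (9/4)x
order-3 term: (80/3)x^3 + 12x - 3/4
order-4 term: -20x^2 - 3
order-5 term: 8x
order-6 term: -4/3
the series for exp(-D) f terminates at order 6
exp(-D) f = -(4/3)x^6 + 8x^5 - 23x^4 + (473/12)x^3 - (161/4)x^2 + (89/4)x - 61/12


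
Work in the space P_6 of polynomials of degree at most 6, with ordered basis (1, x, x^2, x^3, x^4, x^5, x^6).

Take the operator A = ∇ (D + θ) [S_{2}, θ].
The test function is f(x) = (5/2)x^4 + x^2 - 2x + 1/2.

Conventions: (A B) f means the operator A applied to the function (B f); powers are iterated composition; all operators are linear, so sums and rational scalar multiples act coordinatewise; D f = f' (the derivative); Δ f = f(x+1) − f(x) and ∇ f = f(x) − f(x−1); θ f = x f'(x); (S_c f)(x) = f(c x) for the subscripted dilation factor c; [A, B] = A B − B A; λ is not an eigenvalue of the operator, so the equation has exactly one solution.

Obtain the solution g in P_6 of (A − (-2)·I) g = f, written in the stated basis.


g(x) = (5/4)x^4 + (1/2)x^2 - x + 1/4

write g with unknown coordinates in the stated basis and equate coefficients in (A − (-2)·I) g = f
solving from the highest basis element down gives g = (5/4)x^4 + (1/2)x^2 - x + 1/4
check: A g = 0
so A g − (-2)·g = (5/2)x^4 + x^2 - 2x + 1/2 = f ✓


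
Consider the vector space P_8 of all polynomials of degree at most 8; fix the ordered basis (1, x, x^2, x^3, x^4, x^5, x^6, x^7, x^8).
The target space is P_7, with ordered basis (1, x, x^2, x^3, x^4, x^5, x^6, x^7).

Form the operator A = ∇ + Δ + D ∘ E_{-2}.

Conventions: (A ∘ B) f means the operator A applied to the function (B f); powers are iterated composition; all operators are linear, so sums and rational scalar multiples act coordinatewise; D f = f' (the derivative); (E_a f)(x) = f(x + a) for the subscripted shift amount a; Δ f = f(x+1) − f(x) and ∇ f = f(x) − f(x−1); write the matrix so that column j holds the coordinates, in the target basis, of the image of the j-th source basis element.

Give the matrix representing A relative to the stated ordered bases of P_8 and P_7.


the matrix is [[0, 3, -4, 14, -32, 82, -192, 450, -1024]; [0, 0, 6, -12, 56, -160, 492, -1344, 3600]; [0, 0, 0, 9, -24, 140, -480, 1722, -5376]; [0, 0, 0, 0, 12, -40, 280, -1120, 4592]; [0, 0, 0, 0, 0, 15, -60, 490, -2240]; [0, 0, 0, 0, 0, 0, 18, -84, 784]; [0, 0, 0, 0, 0, 0, 0, 21, -112]; [0, 0, 0, 0, 0, 0, 0, 0, 24]] (rows listed top to bottom)

image of 1: 0
image of x: 3
image of x^2: 6x - 4
image of x^3: 9x^2 - 12x + 14
image of x^4: 12x^3 - 24x^2 + 56x - 32
image of x^5: 15x^4 - 40x^3 + 140x^2 - 160x + 82
image of x^6: 18x^5 - 60x^4 + 280x^3 - 480x^2 + 492x - 192
image of x^7: 21x^6 - 84x^5 + 490x^4 - 1120x^3 + 1722x^2 - 1344x + 450
image of x^8: 24x^7 - 112x^6 + 784x^5 - 2240x^4 + 4592x^3 - 5376x^2 + 3600x - 1024
each image's coordinates form column j of the matrix


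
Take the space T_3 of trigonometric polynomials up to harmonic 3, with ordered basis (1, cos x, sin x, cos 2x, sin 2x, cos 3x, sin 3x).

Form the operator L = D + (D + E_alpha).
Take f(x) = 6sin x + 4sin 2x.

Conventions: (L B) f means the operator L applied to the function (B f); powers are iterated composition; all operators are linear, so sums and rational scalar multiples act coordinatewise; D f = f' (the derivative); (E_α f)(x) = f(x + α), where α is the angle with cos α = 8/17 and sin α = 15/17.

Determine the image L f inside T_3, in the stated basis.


g(x) = (294/17)cos x + (48/17)sin x + (5584/289)cos 2x - (644/289)sin 2x

D f = 6cos x + 8cos 2x
D f = 6cos x + 8cos 2x
E_alpha f = (90/17)cos x + (48/17)sin x + (960/289)cos 2x - (644/289)sin 2x
(D + E_alpha) f = (192/17)cos x + (48/17)sin x + (3272/289)cos 2x - (644/289)sin 2x
(D + (D + E_alpha)) f = (294/17)cos x + (48/17)sin x + (5584/289)cos 2x - (644/289)sin 2x


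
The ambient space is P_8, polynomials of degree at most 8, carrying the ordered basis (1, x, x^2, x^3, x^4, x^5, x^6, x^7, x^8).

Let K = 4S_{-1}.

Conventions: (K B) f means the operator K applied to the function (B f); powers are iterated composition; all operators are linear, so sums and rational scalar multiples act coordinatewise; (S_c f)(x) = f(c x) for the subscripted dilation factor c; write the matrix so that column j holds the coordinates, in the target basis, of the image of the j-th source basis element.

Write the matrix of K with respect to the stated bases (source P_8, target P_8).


the matrix is [[4, 0, 0, 0, 0, 0, 0, 0, 0]; [0, -4, 0, 0, 0, 0, 0, 0, 0]; [0, 0, 4, 0, 0, 0, 0, 0, 0]; [0, 0, 0, -4, 0, 0, 0, 0, 0]; [0, 0, 0, 0, 4, 0, 0, 0, 0]; [0, 0, 0, 0, 0, -4, 0, 0, 0]; [0, 0, 0, 0, 0, 0, 4, 0, 0]; [0, 0, 0, 0, 0, 0, 0, -4, 0]; [0, 0, 0, 0, 0, 0, 0, 0, 4]] (rows listed top to bottom)

image of 1: 4
image of x: -4x
image of x^2: 4x^2
image of x^3: -4x^3
image of x^4: 4x^4
image of x^5: -4x^5
image of x^6: 4x^6
image of x^7: -4x^7
image of x^8: 4x^8
each image's coordinates form column j of the matrix


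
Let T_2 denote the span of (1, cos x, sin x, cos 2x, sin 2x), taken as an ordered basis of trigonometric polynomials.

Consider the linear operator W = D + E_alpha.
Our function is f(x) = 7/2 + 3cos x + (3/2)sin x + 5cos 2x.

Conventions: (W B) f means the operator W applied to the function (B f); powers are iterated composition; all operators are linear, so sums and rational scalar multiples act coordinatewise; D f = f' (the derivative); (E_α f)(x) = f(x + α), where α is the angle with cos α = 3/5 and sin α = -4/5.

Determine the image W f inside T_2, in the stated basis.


D f = (3/2)cos x - 3sin x - 10sin 2x
E_alpha f = 7/2 + (3/5)cos x + (33/10)sin x - (7/5)cos 2x + (24/5)sin 2x
(D + E_alpha) f = 7/2 + (21/10)cos x + (3/10)sin x - (7/5)cos 2x - (26/5)sin 2x

the result is g(x) = 7/2 + (21/10)cos x + (3/10)sin x - (7/5)cos 2x - (26/5)sin 2x


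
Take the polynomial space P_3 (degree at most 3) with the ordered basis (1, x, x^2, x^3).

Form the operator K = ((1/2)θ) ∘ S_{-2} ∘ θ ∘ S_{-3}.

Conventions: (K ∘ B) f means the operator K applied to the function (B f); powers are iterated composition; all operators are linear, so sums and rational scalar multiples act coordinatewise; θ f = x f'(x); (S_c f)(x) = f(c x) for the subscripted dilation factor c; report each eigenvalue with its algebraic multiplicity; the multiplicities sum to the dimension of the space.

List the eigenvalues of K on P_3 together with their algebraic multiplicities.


image of 1: 0
image of x: 3x
image of x^2: 72x^2
image of x^3: 972x^3
the matrix is upper triangular; its diagonal is (0, 3, 72, 972)
for a triangular matrix the eigenvalues are the diagonal entries, with algebraic multiplicity their repetition count

λ = 0 (multiplicity 1), λ = 3 (multiplicity 1), λ = 72 (multiplicity 1), λ = 972 (multiplicity 1)


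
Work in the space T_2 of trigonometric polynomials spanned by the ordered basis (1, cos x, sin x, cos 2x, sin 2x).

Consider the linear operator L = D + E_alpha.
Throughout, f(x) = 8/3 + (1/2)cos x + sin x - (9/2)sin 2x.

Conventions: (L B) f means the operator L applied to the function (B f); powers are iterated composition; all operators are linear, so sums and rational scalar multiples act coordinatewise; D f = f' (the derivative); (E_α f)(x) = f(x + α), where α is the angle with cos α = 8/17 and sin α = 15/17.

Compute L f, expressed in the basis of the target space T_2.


D f = cos x - (1/2)sin x - 9cos 2x
E_alpha f = 8/3 + (19/17)cos x + (1/34)sin x - (1080/289)cos 2x + (1449/578)sin 2x
(D + E_alpha) f = 8/3 + (36/17)cos x - (8/17)sin x - (3681/289)cos 2x + (1449/578)sin 2x

g(x) = 8/3 + (36/17)cos x - (8/17)sin x - (3681/289)cos 2x + (1449/578)sin 2x


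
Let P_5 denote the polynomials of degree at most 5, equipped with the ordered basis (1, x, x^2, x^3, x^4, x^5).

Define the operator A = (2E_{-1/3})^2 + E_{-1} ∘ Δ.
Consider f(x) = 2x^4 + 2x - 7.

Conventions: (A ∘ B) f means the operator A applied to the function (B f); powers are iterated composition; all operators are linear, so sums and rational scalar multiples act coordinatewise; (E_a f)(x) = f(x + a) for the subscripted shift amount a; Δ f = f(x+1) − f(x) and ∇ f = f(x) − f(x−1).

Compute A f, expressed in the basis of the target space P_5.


the result is g(x) = 8x^4 - (40/3)x^3 + (28/3)x^2 + (176/27)x - 2572/81

E_{-1/3} f = 2x^4 - (8/3)x^3 + (4/3)x^2 + (46/27)x - 619/81
(2E_{-1/3}) f = 4x^4 - (16/3)x^3 + (8/3)x^2 + (92/27)x - 1238/81
E_{-1/3} (2E_{-1/3}) f = 4x^4 - (32/3)x^3 + (32/3)x^2 - (20/27)x - 1286/81
(2E_{-1/3}) (2E_{-1/3}) f = 8x^4 - (64/3)x^3 + (64/3)x^2 - (40/27)x - 2572/81
Δ f = 8x^3 + 12x^2 + 8x + 4
E_{-1} Δ f = 8x^3 - 12x^2 + 8x
((2E_{-1/3})^2 + E_{-1} ∘ Δ) f = 8x^4 - (40/3)x^3 + (28/3)x^2 + (176/27)x - 2572/81


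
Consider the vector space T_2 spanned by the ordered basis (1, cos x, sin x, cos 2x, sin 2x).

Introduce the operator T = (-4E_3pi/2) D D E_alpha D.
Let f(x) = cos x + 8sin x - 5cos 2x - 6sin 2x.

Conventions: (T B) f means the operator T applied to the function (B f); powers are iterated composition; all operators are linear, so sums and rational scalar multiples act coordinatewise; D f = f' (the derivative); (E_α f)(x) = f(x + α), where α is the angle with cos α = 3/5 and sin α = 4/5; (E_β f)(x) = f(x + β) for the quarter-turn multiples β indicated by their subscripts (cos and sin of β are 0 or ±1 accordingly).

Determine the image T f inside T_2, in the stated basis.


D f = 8cos x - sin x - 12cos 2x + 10sin 2x
E_alpha D f = 4cos x - 7sin x + (324/25)cos 2x + (218/25)sin 2x
D E_alpha D f = -7cos x - 4sin x + (436/25)cos 2x - (648/25)sin 2x
D (D E_alpha D) f = -4cos x + 7sin x - (1296/25)cos 2x - (872/25)sin 2x
E_3pi/2 D (D E_alpha D) f = -7cos x - 4sin x + (1296/25)cos 2x + (872/25)sin 2x
(-4E_3pi/2) D (D E_alpha D) f = 28cos x + 16sin x - (5184/25)cos 2x - (3488/25)sin 2x

the image equals g(x) = 28cos x + 16sin x - (5184/25)cos 2x - (3488/25)sin 2x


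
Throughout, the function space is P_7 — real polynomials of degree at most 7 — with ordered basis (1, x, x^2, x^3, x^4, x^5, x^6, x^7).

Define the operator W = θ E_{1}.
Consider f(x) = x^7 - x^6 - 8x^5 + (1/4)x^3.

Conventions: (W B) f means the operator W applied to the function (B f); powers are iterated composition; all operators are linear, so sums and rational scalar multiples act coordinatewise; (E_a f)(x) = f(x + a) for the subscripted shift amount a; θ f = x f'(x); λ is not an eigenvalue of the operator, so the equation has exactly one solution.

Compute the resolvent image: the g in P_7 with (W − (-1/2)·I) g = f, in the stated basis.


the result is g(x) = (2/15)x^7 - (66/65)x^6 + (20/13)x^5 + (896/351)x^4 - (13859/1638)x^3 + (8962/1575)x^2 + (11891/14175)x

write g with unknown coordinates in the stated basis and equate coefficients in (W − (-1/2)·I) g = f
solving from the highest basis element down gives g = (2/15)x^7 - (66/65)x^6 + (20/13)x^5 + (896/351)x^4 - (13859/1638)x^3 + (8962/1575)x^2 + (11891/14175)x
check: W g = (14/15)x^7 - (32/65)x^6 - (114/13)x^5 - (448/351)x^4 + (7339/1638)x^3 - (4481/1575)x^2 - (11891/28350)x
so W g − (-1/2)·g = x^7 - x^6 - 8x^5 + (1/4)x^3 = f ✓


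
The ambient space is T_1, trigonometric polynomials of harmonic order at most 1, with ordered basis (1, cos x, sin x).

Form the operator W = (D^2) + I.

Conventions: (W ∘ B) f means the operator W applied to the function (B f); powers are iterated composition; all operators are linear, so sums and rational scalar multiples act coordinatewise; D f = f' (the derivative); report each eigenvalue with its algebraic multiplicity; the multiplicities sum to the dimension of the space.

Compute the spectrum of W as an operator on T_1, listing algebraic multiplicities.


λ = 0 (multiplicity 2), λ = 1 (multiplicity 1)

image of 1: 1
image of cos x: 0
image of sin x: 0
the matrix is diagonal; its diagonal is (1, 0, 0)
for a triangular matrix the eigenvalues are the diagonal entries, with algebraic multiplicity their repetition count


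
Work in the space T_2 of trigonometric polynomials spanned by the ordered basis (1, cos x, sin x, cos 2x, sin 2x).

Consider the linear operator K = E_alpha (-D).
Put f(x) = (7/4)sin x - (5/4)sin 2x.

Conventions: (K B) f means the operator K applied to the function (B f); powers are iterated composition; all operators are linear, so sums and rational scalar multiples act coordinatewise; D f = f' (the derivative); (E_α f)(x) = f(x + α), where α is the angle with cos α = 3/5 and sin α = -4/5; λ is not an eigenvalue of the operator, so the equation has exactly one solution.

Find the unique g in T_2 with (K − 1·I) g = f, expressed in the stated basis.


g(x) = (7/24)cos x - (7/8)sin x + (35/442)cos 2x + (365/884)sin 2x

write g with unknown coordinates in the stated basis and equate coefficients in (K − 1·I) g = f
solving from the highest basis element down gives g = (7/24)cos x - (7/8)sin x + (35/442)cos 2x + (365/884)sin 2x
check: K g = (7/24)cos x + (7/8)sin x + (35/442)cos 2x - (185/221)sin 2x
so K g − 1·g = (7/4)sin x - (5/4)sin 2x = f ✓


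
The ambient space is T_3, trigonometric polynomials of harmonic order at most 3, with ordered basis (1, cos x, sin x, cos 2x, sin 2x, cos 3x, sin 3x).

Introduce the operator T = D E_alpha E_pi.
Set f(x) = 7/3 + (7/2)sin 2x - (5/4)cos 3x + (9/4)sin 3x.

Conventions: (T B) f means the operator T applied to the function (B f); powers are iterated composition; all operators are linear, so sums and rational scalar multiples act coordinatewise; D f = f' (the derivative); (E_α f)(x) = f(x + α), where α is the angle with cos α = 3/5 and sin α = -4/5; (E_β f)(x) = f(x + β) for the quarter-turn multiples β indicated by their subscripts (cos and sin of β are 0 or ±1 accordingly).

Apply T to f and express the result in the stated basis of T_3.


E_pi f = 7/3 + (7/2)sin 2x + (5/4)cos 3x - (9/4)sin 3x
E_alpha E_pi f = 7/3 - (84/25)cos 2x - (49/50)sin 2x - (189/500)cos 3x + (1273/500)sin 3x
D E_alpha E_pi f = -(49/25)cos 2x + (168/25)sin 2x + (3819/500)cos 3x + (567/500)sin 3x

the image equals g(x) = -(49/25)cos 2x + (168/25)sin 2x + (3819/500)cos 3x + (567/500)sin 3x


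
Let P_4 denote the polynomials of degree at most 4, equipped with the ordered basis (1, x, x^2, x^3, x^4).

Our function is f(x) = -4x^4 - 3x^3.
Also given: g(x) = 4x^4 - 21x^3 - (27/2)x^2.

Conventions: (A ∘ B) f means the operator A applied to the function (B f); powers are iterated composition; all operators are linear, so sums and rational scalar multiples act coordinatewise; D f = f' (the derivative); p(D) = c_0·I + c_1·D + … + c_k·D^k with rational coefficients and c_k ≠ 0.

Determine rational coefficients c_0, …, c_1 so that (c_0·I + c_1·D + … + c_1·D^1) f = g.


c_0 = -1, c_1 = 3/2

D^0 f = -4x^4 - 3x^3
D^1 f = -16x^3 - 9x^2
matching coefficients of g against c_0 f + c_1 Df + … from the top degree down determines the c_i
solution: c_0 = -1, c_1 = 3/2


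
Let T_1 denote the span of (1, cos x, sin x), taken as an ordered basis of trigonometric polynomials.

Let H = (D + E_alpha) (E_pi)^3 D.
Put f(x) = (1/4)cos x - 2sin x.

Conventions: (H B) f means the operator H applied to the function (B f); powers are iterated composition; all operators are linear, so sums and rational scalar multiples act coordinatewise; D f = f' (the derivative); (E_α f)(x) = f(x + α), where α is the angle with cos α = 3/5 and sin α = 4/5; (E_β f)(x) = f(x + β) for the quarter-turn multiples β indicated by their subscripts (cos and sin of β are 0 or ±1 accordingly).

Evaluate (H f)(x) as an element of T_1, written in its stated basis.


D f = -2cos x - (1/4)sin x
E_pi D f = 2cos x + (1/4)sin x
E_pi E_pi D f = -2cos x - (1/4)sin x
E_pi E_pi E_pi D f = 2cos x + (1/4)sin x
D (E_pi)^3 D f = (1/4)cos x - 2sin x
E_alpha (E_pi)^3 D f = (7/5)cos x - (29/20)sin x
(D + E_alpha) (E_pi)^3 D f = (33/20)cos x - (69/20)sin x

g(x) = (33/20)cos x - (69/20)sin x


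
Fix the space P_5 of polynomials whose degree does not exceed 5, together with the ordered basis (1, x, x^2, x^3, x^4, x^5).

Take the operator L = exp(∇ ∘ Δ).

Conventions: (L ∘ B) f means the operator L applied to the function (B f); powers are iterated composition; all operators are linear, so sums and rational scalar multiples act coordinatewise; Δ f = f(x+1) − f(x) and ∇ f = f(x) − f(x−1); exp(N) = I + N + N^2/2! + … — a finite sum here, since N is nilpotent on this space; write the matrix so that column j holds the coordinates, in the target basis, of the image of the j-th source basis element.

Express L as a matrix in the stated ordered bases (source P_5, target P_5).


image of 1: 1
image of x: x
image of x^2: x^2 + 2
image of x^3: x^3 + 6x
image of x^4: x^4 + 12x^2 + 14
image of x^5: x^5 + 20x^3 + 70x
each image's coordinates form column j of the matrix

the matrix is [[1, 0, 2, 0, 14, 0]; [0, 1, 0, 6, 0, 70]; [0, 0, 1, 0, 12, 0]; [0, 0, 0, 1, 0, 20]; [0, 0, 0, 0, 1, 0]; [0, 0, 0, 0, 0, 1]] (rows listed top to bottom)


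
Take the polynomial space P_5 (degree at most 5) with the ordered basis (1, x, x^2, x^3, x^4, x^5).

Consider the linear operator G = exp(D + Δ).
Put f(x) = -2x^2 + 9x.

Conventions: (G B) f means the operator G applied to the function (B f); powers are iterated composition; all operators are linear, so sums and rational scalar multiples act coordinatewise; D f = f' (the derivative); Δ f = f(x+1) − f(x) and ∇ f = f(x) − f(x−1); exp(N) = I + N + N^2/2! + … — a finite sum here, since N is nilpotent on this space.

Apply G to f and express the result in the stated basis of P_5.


order-1 term: -8x + 16
order-2 term: -8
the series for exp(D + Δ) f terminates at order 2
exp(D + Δ) f = -2x^2 + x + 8

the image equals g(x) = -2x^2 + x + 8


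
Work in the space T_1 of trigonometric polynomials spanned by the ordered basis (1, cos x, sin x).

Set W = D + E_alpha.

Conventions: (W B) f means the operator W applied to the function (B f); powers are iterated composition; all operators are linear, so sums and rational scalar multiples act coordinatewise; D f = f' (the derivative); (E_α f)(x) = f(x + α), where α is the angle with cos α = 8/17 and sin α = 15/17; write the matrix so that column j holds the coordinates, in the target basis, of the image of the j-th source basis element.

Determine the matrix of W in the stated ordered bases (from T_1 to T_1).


image of 1: 1
image of cos x: (8/17)cos x - (32/17)sin x
image of sin x: (32/17)cos x + (8/17)sin x
each image's coordinates form column j of the matrix

the matrix is [[1, 0, 0]; [0, 8/17, 32/17]; [0, -32/17, 8/17]] (rows listed top to bottom)


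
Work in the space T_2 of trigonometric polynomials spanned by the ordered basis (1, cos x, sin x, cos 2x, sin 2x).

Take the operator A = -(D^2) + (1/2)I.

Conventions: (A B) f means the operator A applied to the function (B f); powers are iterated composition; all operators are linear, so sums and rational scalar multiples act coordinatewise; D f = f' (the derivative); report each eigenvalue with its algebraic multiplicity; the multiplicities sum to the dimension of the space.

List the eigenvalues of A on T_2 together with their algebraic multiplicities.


λ = 1/2 (multiplicity 1), λ = 3/2 (multiplicity 2), λ = 9/2 (multiplicity 2)

image of 1: 1/2
image of cos x: (3/2)cos x
image of sin x: (3/2)sin x
image of cos 2x: (9/2)cos 2x
image of sin 2x: (9/2)sin 2x
the matrix is diagonal; its diagonal is (1/2, 3/2, 3/2, 9/2, 9/2)
for a triangular matrix the eigenvalues are the diagonal entries, with algebraic multiplicity their repetition count


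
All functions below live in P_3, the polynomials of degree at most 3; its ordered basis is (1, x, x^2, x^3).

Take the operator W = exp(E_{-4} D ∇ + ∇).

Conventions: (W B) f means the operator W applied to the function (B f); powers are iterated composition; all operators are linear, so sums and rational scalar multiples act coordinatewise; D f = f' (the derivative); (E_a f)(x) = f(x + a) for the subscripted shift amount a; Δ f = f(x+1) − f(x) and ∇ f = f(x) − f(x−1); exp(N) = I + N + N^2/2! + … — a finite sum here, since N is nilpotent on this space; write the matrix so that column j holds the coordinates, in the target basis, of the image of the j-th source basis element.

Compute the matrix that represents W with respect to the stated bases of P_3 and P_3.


the matrix is [[1, 1, 2, -22]; [0, 1, 2, 6]; [0, 0, 1, 3]; [0, 0, 0, 1]] (rows listed top to bottom)

image of 1: 1
image of x: x + 1
image of x^2: x^2 + 2x + 2
image of x^3: x^3 + 3x^2 + 6x - 22
each image's coordinates form column j of the matrix
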